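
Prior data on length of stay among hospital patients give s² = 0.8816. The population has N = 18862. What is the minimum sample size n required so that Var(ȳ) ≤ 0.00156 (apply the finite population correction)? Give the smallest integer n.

549

Without fpc, n₀ = s²/D = 0.8816/0.00156 = 565.1282.
With fpc, (1 − n/N)·s²/n ≤ D requires n ≥ n₀/(1 + n₀/N) = 565.1282/(1 + 565.1282/18862) = 548.6888.
Rounding up, n = 549.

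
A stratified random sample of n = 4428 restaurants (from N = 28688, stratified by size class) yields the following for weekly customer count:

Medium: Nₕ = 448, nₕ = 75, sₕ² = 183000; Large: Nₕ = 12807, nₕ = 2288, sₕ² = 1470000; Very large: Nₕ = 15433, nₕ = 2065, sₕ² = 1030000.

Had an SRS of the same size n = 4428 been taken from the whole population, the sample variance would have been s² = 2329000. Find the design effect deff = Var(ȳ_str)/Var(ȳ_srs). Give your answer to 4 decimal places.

Var(ȳ_str) = Σ Wₕ²(1−fₕ)sₕ²/nₕ with Wₕ = Nₕ/28688:
  Medium: (448/28688)²·(1−75/448)·183000/75 = 0.49542296
  Large: (12807/28688)²·(1−2288/12807)·1470000/2288 = 105.16776
  Very large: (15433/28688)²·(1−2065/15433)·1030000/2065 = 125.03552
  → Var(ȳ_str) = 230.6987.
Var(ȳ_srs) = (1 − 4428/28688)·2329000/4428 = 444.78732.
deff = 230.6987 / 444.78732 = 0.5187.

0.5187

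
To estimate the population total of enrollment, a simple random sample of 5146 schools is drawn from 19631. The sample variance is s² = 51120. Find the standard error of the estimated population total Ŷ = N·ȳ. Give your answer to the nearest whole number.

53148

Var(Ŷ) = N²·Var(ȳ) = N²·(1 − n/N)·s²/n.
f = 5146/19631 = 0.26213642; Var(ȳ) = 0.73786358·51120/5146 = 7.3298846.
Var(Ŷ) = 19631² · 7.3298846 = 2.8247628 × 10^9.
SE(Ŷ) = √(2.8247628 × 10^9) = 53148.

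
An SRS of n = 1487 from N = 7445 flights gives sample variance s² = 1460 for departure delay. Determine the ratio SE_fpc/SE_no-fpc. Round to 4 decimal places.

0.8946

f = n/N = 1487/7445 = 0.19973136.
SE_no-fpc = √(s²/n) = 0.99087973; SE_fpc = √((1−f)s²/n) = 0.88641856.
Ratio = √(1−f) = 0.89457735.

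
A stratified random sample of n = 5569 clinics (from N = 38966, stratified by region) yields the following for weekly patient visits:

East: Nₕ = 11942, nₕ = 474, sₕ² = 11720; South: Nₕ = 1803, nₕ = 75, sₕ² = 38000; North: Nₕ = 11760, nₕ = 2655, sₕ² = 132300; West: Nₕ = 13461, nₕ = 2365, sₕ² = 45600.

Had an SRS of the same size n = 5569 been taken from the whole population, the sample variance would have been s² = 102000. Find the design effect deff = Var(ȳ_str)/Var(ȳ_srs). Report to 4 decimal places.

0.5530

Var(ȳ_str) = Σ Wₕ²(1−fₕ)sₕ²/nₕ with Wₕ = Nₕ/38966:
  East: (11942/38966)²·(1−474/11942)·11720/474 = 2.2301926
  South: (1803/38966)²·(1−75/1803)·38000/75 = 1.0396572
  North: (11760/38966)²·(1−2655/11760)·132300/2655 = 3.5140743
  West: (13461/38966)²·(1−2365/13461)·45600/2365 = 1.8967313
  → Var(ȳ_str) = 8.6806554.
Var(ȳ_srs) = (1 − 5569/38966)·102000/5569 = 15.698009.
deff = 8.6806554 / 15.698009 = 0.5530.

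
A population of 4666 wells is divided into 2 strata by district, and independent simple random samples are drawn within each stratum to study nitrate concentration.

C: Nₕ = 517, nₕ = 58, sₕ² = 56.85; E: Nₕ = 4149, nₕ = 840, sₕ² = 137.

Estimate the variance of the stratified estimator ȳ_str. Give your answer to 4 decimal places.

0.1135

Var(ȳ_str) = Σₕ Wₕ²(1 − fₕ)sₕ²/nₕ with Wₕ = Nₕ/N, N = 4666.
C: Wₕ = 0.11080154; term = 0.11080154²·(1 − 0.11218569)·56.85/58 = 0.010683566.
E: Wₕ = 0.88919846; term = 0.88919846²·(1 − 0.20245842)·137/840 = 0.10284709.
Sum = 0.11353066.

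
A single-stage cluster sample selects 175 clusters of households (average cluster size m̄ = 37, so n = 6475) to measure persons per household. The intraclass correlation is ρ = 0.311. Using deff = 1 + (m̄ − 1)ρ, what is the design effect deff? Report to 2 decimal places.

12.20

deff = 1 + (37 − 1)·0.311 = 1 + 11.196 = 12.196.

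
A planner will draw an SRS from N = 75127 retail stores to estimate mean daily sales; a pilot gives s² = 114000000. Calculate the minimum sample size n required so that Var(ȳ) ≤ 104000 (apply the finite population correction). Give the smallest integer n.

Without fpc, n₀ = s²/D = 114000000/104000 = 1096.1538.
With fpc, (1 − n/N)·s²/n ≤ D requires n ≥ n₀/(1 + n₀/N) = 1096.1538/(1 + 1096.1538/75127) = 1080.3902.
Rounding up, n = 1081.

1081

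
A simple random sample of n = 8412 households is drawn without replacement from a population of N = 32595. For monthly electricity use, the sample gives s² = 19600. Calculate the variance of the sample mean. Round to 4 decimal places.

1.7287

Under SRS without replacement, Var(ȳ) = (1 − f)·s²/n with f = n/N = 8412/32595 = 0.25807639.
Var(ȳ) = (1 − 0.25807639)·19600/8412 = 0.74192361·2.3300048 = 1.7286855.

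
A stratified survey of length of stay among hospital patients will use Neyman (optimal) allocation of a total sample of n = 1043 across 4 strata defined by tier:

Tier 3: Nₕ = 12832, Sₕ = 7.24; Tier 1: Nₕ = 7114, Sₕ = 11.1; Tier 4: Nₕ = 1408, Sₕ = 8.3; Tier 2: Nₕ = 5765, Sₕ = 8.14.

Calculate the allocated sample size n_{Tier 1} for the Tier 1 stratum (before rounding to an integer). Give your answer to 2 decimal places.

Neyman allocation: nₕ = n·NₕSₕ / Σⱼ NⱼSⱼ.
Σ NⱼSⱼ = 12832·7.24 + 7114·11.1 + 1408·8.3 + 5765·8.14 = 230482.58.
n_{Tier 1} = 1043·7114·11.1 / 230482.58 = 357.34.

357.34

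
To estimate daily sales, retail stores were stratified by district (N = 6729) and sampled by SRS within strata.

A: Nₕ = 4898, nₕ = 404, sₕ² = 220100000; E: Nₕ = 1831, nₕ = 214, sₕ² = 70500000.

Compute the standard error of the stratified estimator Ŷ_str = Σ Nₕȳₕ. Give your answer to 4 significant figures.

Var(Ŷ_str) = Σₕ Nₕ²(1 − fₕ)sₕ²/nₕ.
A: 4898²·(1 − 404/4898)·220100000/404 = 1.199197 × 10^13.
E: 1831²·(1 − 214/1831)·70500000/214 = 9.7537969 × 10^11.
Sum = 1.296735 × 10^13.
SE = √(1.296735 × 10^13) = 3.601 × 10^6.

3.601 × 10^6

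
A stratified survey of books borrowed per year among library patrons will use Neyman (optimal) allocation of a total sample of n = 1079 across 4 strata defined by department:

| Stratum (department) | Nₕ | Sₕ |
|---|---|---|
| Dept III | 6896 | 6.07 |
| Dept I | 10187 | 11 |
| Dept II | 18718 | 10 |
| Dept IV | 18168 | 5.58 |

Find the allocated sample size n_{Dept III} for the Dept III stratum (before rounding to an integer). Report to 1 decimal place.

Neyman allocation: nₕ = n·NₕSₕ / Σⱼ NⱼSⱼ.
Σ NⱼSⱼ = 6896·6.07 + 10187·11 + 18718·10 + 18168·5.58 = 442473.16.
n_{Dept III} = 1079·6896·6.07 / 442473.16 = 102.1.

102.1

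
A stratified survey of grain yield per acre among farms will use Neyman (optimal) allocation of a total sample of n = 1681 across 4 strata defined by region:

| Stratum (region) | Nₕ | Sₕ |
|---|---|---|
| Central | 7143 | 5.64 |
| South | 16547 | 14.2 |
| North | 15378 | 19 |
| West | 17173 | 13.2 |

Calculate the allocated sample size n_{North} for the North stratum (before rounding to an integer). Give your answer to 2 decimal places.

Neyman allocation: nₕ = n·NₕSₕ / Σⱼ NⱼSⱼ.
Σ NⱼSⱼ = 7143·5.64 + 16547·14.2 + 15378·19 + 17173·13.2 = 794119.52.
n_{North} = 1681·15378·19 / 794119.52 = 618.49.

618.49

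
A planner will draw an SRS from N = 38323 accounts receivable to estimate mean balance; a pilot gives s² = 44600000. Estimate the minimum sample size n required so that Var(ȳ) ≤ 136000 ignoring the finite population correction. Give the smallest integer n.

Without fpc, n₀ = s²/D = 44600000/136000 = 327.9412.
Rounding up, n = 328.

328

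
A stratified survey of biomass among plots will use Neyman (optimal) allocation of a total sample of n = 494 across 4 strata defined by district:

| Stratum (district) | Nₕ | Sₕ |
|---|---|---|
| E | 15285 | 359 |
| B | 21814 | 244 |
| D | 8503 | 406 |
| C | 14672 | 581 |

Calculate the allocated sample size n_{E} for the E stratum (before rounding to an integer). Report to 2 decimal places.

Neyman allocation: nₕ = n·NₕSₕ / Σⱼ NⱼSⱼ.
Σ NⱼSⱼ = 15285·359 + 21814·244 + 8503·406 + 14672·581 = 2.2786581 × 10^7.
n_{E} = 494·15285·359 / (2.2786581 × 10^7) = 118.96.

118.96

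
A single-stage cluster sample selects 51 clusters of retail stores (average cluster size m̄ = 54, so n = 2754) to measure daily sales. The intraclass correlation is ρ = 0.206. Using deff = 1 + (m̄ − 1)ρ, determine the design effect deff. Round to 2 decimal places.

11.92

deff = 1 + (54 − 1)·0.206 = 1 + 10.918 = 11.918.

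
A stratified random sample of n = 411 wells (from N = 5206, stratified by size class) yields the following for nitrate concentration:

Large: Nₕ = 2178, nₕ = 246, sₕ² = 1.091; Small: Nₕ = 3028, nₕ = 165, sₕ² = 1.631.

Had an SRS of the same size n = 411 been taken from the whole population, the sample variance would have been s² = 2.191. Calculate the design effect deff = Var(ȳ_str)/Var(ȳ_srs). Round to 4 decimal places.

0.7842

Var(ȳ_str) = Σ Wₕ²(1−fₕ)sₕ²/nₕ with Wₕ = Nₕ/5206:
  Large: (2178/5206)²·(1−246/2178)·1.091/246 = 6.8856717 × 10^-4
  Small: (3028/5206)²·(1−165/3028)·1.631/165 = 0.0031618329
  → Var(ȳ_str) = 0.0038504001.
Var(ȳ_srs) = (1 − 411/5206)·2.191/411 = 0.0049100397.
deff = 0.0038504001 / 0.0049100397 = 0.7842.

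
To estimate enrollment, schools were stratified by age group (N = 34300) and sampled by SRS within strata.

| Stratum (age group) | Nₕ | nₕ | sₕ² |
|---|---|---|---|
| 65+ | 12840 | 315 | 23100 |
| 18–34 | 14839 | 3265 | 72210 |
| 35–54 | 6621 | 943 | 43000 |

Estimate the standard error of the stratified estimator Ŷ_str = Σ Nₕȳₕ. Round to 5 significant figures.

131550

Var(Ŷ_str) = Σₕ Nₕ²(1 − fₕ)sₕ²/nₕ.
65+: 12840²·(1 − 315/12840)·23100/315 = 1.179354 × 10^10.
18–34: 14839²·(1 − 3265/14839)·72210/3265 = 3.7984138 × 10^9.
35–54: 6621²·(1 − 943/6621)·43000/943 = 1.7142562 × 10^9.
Sum = 1.730621 × 10^10.
SE = √(1.730621 × 10^10) = 131550.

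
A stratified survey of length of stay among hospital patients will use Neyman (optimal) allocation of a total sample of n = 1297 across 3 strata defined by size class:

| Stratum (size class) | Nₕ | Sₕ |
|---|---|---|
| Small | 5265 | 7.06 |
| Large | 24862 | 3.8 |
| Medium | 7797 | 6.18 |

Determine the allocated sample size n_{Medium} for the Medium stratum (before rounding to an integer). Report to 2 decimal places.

347.53

Neyman allocation: nₕ = n·NₕSₕ / Σⱼ NⱼSⱼ.
Σ NⱼSⱼ = 5265·7.06 + 24862·3.8 + 7797·6.18 = 179831.96.
n_{Medium} = 1297·7797·6.18 / 179831.96 = 347.53.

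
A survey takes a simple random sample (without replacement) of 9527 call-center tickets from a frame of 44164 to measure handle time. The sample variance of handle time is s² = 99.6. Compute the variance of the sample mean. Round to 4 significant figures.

Under SRS without replacement, Var(ȳ) = (1 − f)·s²/n with f = n/N = 9527/44164 = 0.21571868.
Var(ȳ) = (1 − 0.21571868)·99.6/9527 = 0.78428132·0.010454498 = 0.0081992672.

0.008199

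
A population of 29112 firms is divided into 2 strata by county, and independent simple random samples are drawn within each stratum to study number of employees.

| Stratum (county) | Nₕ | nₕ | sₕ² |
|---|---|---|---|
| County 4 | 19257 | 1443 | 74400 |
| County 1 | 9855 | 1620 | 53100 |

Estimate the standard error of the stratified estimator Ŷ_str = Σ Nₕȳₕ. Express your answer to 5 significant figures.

Var(Ŷ_str) = Σₕ Nₕ²(1 − fₕ)sₕ²/nₕ.
County 4: 19257²·(1 − 1443/19257)·74400/1443 = 1.7687102 × 10^10.
County 1: 9855²·(1 − 1620/9855)·53100/1620 = 2.6601109 × 10^9.
Sum = 2.0347213 × 10^10.
SE = √(2.0347213 × 10^10) = 142640.

142640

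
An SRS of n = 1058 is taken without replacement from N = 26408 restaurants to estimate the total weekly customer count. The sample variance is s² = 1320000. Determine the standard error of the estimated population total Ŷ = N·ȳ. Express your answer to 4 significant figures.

Var(Ŷ) = N²·Var(ȳ) = N²·(1 − n/N)·s²/n.
f = 1058/26408 = 0.04006362; Var(ȳ) = 0.95993638·1320000/1058 = 1197.6522.
Var(Ŷ) = 26408² · 1197.6522 = 8.3522164 × 10^11.
SE(Ŷ) = √(8.3522164 × 10^11) = 913900.

913900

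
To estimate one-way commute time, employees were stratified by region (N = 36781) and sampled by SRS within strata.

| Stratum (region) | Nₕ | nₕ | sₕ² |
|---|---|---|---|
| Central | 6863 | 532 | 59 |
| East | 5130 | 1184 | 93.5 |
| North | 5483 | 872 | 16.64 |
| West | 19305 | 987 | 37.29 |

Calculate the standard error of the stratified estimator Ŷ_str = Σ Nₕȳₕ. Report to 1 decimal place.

4501.1

Var(Ŷ_str) = Σₕ Nₕ²(1 − fₕ)sₕ²/nₕ.
Central: 6863²·(1 − 532/6863)·59/532 = 4.8186645 × 10^6.
East: 5130²·(1 − 1184/5130)·93.5/1184 = 1.5985799 × 10^6.
North: 5483²·(1 − 872/5483)·16.64/872 = 482447.66.
West: 19305²·(1 − 987/19305)·37.29/987 = 1.3360512 × 10^7.
Sum = 2.0260204 × 10^7.
SE = √(2.0260204 × 10^7) = 4501.1.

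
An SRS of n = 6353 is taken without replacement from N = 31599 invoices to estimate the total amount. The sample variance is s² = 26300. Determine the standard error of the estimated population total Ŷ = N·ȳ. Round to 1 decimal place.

Var(Ŷ) = N²·Var(ȳ) = N²·(1 − n/N)·s²/n.
f = 6353/31599 = 0.20105067; Var(ȳ) = 0.79894933·26300/6353 = 3.3074717.
Var(Ŷ) = 31599² · 3.3074717 = 3.3024999 × 10^9.
SE(Ŷ) = √(3.3024999 × 10^9) = 57467.4.

57467.4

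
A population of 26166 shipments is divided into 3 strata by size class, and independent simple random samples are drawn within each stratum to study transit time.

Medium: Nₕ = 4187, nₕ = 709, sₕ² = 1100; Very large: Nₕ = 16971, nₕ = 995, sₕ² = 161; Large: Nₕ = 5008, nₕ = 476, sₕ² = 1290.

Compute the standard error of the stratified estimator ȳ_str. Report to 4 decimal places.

0.4323

Var(ȳ_str) = Σₕ Wₕ²(1 − fₕ)sₕ²/nₕ with Wₕ = Nₕ/N, N = 26166.
Medium: Wₕ = 0.16001682; term = 0.16001682²·(1 − 0.16933365)·1100/709 = 0.032999269.
Very large: Wₕ = 0.64858977; term = 0.64858977²·(1 − 0.05862943)·161/995 = 0.064077212.
Large: Wₕ = 0.19139341; term = 0.19139341²·(1 − 0.09504792)·1290/476 = 0.089838461.
Sum = 0.18691494.
SE = √(0.18691494) = 0.4323.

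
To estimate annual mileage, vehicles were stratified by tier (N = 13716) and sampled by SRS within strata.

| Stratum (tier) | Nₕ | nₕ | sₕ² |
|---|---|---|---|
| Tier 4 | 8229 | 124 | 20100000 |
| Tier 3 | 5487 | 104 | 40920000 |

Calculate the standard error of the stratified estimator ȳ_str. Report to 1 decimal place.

Var(ȳ_str) = Σₕ Wₕ²(1 − fₕ)sₕ²/nₕ with Wₕ = Nₕ/N, N = 13716.
Tier 4: Wₕ = 0.59995626; term = 0.59995626²·(1 − 0.01506866)·20100000/124 = 57467.129.
Tier 3: Wₕ = 0.40004374; term = 0.40004374²·(1 − 0.01895389)·40920000/104 = 61774.135.
Sum = 119241.26.
SE = √(119241.26) = 345.3.

345.3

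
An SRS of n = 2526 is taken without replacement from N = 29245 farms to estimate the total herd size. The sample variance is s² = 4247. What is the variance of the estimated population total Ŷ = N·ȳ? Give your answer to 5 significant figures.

1.3138 × 10^9

Var(Ŷ) = N²·Var(ȳ) = N²·(1 − n/N)·s²/n.
f = 2526/29245 = 0.08637374; Var(ȳ) = 0.91362626·4247/2526 = 1.5360929.
Var(Ŷ) = 29245² · 1.5360929 = 1.3137742 × 10^9.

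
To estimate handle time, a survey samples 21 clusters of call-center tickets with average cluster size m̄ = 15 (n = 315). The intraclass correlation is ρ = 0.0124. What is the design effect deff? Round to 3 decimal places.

deff = 1 + (15 − 1)·0.0124 = 1 + 0.1736 = 1.1736.

1.174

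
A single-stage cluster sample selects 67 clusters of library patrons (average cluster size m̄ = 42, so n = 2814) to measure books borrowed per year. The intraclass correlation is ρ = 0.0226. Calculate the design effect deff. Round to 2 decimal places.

deff = 1 + (42 − 1)·0.0226 = 1 + 0.9266 = 1.9266.

1.93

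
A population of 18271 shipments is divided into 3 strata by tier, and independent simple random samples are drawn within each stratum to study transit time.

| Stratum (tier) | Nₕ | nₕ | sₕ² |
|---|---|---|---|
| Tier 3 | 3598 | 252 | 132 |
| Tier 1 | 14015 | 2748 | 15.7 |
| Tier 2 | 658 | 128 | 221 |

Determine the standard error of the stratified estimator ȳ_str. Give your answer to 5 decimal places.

0.15296

Var(ȳ_str) = Σₕ Wₕ²(1 − fₕ)sₕ²/nₕ with Wₕ = Nₕ/N, N = 18271.
Tier 3: Wₕ = 0.19692409; term = 0.19692409²·(1 − 0.07003891)·132/252 = 0.018890169.
Tier 1: Wₕ = 0.76706256; term = 0.76706256²·(1 − 0.19607563)·15.7/2748 = 0.0027024626.
Tier 2: Wₕ = 0.03601335; term = 0.03601335²·(1 − 0.19452888)·221/128 = 0.0018036798.
Sum = 0.023396311.
SE = √(0.023396311) = 0.15296.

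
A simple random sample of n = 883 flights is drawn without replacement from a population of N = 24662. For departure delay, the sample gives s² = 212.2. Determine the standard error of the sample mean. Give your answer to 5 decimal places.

0.48137

Under SRS without replacement, Var(ȳ) = (1 − f)·s²/n with f = n/N = 883/24662 = 0.03580407.
Var(ȳ) = (1 − 0.03580407)·212.2/883 = 0.96419593·0.2403171 = 0.23171277.
SE(ȳ) = √(0.23171277) = 0.48137.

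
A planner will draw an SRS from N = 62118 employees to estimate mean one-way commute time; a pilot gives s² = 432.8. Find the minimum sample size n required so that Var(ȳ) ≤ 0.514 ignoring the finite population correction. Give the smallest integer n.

Without fpc, n₀ = s²/D = 432.8/0.514 = 842.0233.
Rounding up, n = 843.

843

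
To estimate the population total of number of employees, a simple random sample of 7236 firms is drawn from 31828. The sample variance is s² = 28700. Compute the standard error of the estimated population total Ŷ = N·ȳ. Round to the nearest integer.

Var(Ŷ) = N²·Var(ȳ) = N²·(1 − n/N)·s²/n.
f = 7236/31828 = 0.22734699; Var(ȳ) = 0.77265301·28700/7236 = 3.064558.
Var(Ŷ) = 31828² · 3.064558 = 3.1044634 × 10^9.
SE(Ŷ) = √(3.1044634 × 10^9) = 55718.

55718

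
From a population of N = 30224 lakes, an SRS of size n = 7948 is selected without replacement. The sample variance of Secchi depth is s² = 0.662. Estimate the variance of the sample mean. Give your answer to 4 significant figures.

6.139 × 10^-5

Under SRS without replacement, Var(ȳ) = (1 − f)·s²/n with f = n/N = 7948/30224 = 0.26296983.
Var(ȳ) = (1 − 0.26296983)·0.662/7948 = 0.73703017·8.3291394 × 10^-5 = 6.1388271 × 10^-5.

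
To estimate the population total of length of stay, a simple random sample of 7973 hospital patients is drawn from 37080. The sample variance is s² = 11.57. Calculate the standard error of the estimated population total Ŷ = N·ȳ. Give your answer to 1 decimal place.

1251.5

Var(Ŷ) = N²·Var(ȳ) = N²·(1 − n/N)·s²/n.
f = 7973/37080 = 0.21502157; Var(ȳ) = 0.78497843·11.57/7973 = 0.0011391196.
Var(Ŷ) = 37080² · 0.0011391196 = 1.5662056 × 10^6.
SE(Ŷ) = √(1.5662056 × 10^6) = 1251.5.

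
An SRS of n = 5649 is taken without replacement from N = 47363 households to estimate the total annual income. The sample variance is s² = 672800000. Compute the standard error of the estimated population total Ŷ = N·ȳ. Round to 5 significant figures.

1.5340 × 10^7

Var(Ŷ) = N²·Var(ȳ) = N²·(1 − n/N)·s²/n.
f = 5649/47363 = 0.11927032; Var(ȳ) = 0.88072968·672800000/5649 = 104895.54.
Var(Ŷ) = 47363² · 104895.54 = 2.3530732 × 10^14.
SE(Ŷ) = √(2.3530732 × 10^14) = 1.5340 × 10^7.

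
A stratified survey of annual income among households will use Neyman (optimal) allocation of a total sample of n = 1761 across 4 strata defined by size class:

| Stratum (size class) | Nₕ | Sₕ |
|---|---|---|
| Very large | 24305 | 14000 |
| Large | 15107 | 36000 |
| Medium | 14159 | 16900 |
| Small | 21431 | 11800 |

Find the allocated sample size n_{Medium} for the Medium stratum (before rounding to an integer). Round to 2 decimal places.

306.17

Neyman allocation: nₕ = n·NₕSₕ / Σⱼ NⱼSⱼ.
Σ NⱼSⱼ = 24305·14000 + 15107·36000 + 14159·16900 + 21431·11800 = 1.3762949 × 10^9.
n_{Medium} = 1761·14159·16900 / (1.3762949 × 10^9) = 306.17.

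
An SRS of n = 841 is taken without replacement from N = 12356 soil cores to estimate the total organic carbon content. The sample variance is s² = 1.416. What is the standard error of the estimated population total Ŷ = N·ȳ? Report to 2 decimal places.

489.45

Var(Ŷ) = N²·Var(ȳ) = N²·(1 − n/N)·s²/n.
f = 841/12356 = 0.06806410; Var(ȳ) = 0.93193590·1.416/841 = 0.0015691097.
Var(Ŷ) = 12356² · 0.0015691097 = 239557.13.
SE(Ŷ) = √(239557.13) = 489.45.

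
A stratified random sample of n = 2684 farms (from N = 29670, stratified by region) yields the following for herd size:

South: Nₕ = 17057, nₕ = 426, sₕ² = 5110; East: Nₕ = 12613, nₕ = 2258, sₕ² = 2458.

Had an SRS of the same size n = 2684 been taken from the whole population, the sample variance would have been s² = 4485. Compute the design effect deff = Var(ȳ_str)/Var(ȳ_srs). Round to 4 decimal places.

Var(ȳ_str) = Σ Wₕ²(1−fₕ)sₕ²/nₕ with Wₕ = Nₕ/29670:
  South: (17057/29670)²·(1−426/17057)·5110/426 = 3.8654247
  East: (12613/29670)²·(1−2258/12613)·2458/2258 = 0.161507
  → Var(ȳ_str) = 4.0269317.
Var(ȳ_srs) = (1 − 2684/29670)·4485/2684 = 1.5198506.
deff = 4.0269317 / 1.5198506 = 2.6496.

2.6496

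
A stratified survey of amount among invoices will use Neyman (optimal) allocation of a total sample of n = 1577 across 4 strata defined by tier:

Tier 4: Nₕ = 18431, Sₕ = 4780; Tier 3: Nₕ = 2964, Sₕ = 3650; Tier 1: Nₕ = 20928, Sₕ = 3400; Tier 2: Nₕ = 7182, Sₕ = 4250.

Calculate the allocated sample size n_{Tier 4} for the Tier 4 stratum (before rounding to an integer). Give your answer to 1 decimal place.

Neyman allocation: nₕ = n·NₕSₕ / Σⱼ NⱼSⱼ.
Σ NⱼSⱼ = 18431·4780 + 2964·3650 + 20928·3400 + 7182·4250 = 2.0059748 × 10^8.
n_{Tier 4} = 1577·18431·4780 / (2.0059748 × 10^8) = 692.6.

692.6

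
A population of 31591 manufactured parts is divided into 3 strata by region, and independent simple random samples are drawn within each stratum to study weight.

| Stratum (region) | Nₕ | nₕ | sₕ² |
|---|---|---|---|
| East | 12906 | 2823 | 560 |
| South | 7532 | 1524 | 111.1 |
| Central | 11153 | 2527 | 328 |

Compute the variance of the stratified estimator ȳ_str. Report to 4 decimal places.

0.0417

Var(ȳ_str) = Σₕ Wₕ²(1 − fₕ)sₕ²/nₕ with Wₕ = Nₕ/N, N = 31591.
East: Wₕ = 0.40853408; term = 0.40853408²·(1 − 0.21873547)·560/2823 = 0.025866152.
South: Wₕ = 0.23842234; term = 0.23842234²·(1 − 0.20233670)·111.1/1524 = 0.0033055412.
Central: Wₕ = 0.35304359; term = 0.35304359²·(1 − 0.22657581)·328/2527 = 0.012512469.
Sum = 0.041684162.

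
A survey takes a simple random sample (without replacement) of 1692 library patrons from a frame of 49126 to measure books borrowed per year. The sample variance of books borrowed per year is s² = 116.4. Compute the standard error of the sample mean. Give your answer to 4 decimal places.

0.2577

Under SRS without replacement, Var(ȳ) = (1 − f)·s²/n with f = n/N = 1692/49126 = 0.03444205.
Var(ȳ) = (1 − 0.03444205)·116.4/1692 = 0.96555795·0.068794326 = 0.066424909.
SE(ȳ) = √(0.066424909) = 0.2577.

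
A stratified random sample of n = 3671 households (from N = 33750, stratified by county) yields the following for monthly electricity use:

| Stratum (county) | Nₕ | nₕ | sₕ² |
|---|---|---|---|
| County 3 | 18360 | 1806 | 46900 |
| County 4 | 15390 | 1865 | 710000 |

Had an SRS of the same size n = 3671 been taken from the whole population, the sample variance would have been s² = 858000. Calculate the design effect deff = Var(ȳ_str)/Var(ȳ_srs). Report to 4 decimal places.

Var(ȳ_str) = Σ Wₕ²(1−fₕ)sₕ²/nₕ with Wₕ = Nₕ/33750:
  County 3: (18360/33750)²·(1−1806/18360)·46900/1806 = 6.9292012
  County 4: (15390/33750)²·(1−1865/15390)·710000/1865 = 69.567733
  → Var(ȳ_str) = 76.496934.
Var(ȳ_srs) = (1 − 3671/33750)·858000/3671 = 208.30156.
deff = 76.496934 / 208.30156 = 0.3672.

0.3672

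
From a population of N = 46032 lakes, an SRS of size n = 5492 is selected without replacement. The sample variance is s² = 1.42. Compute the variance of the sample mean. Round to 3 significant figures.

2.28 × 10^-4

Under SRS without replacement, Var(ȳ) = (1 − f)·s²/n with f = n/N = 5492/46032 = 0.11930831.
Var(ȳ) = (1 − 0.11930831)·1.42/5492 = 0.88069169·2.585579 × 10^-4 = 2.277098 × 10^-4.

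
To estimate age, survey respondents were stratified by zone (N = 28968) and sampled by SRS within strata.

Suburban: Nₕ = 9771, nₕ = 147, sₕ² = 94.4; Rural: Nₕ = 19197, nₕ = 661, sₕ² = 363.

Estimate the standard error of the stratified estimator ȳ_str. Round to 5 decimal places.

0.55212

Var(ȳ_str) = Σₕ Wₕ²(1 − fₕ)sₕ²/nₕ with Wₕ = Nₕ/N, N = 28968.
Suburban: Wₕ = 0.33730323; term = 0.33730323²·(1 − 0.01504452)·94.4/147 = 0.071963498.
Rural: Wₕ = 0.66269677; term = 0.66269677²·(1 − 0.03443246)·363/661 = 0.23287214.
Sum = 0.30483564.
SE = √(0.30483564) = 0.55212.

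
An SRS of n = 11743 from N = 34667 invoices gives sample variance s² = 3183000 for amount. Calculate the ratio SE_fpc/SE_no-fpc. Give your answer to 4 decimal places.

0.8132

f = n/N = 11743/34667 = 0.33873713.
SE_no-fpc = √(s²/n) = 16.463751; SE_fpc = √((1−f)s²/n) = 13.388005.
Ratio = √(1−f) = 0.81318071.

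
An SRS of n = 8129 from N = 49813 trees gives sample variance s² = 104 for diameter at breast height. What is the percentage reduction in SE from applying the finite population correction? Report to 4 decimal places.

8.5227

f = n/N = 8129/49813 = 0.16319033.
SE_no-fpc = √(s²/n) = 0.11310925; SE_fpc = √((1−f)s²/n) = 0.10346929.
Ratio = √(1−f) = 0.91477301. Reduction = 100·(1 − 0.91477301) = 8.5227%.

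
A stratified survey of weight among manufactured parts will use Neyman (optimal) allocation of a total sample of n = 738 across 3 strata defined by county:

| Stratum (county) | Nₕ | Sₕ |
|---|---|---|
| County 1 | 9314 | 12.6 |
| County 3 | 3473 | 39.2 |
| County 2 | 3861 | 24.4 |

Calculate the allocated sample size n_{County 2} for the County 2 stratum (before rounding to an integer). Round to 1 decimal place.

Neyman allocation: nₕ = n·NₕSₕ / Σⱼ NⱼSⱼ.
Σ NⱼSⱼ = 9314·12.6 + 3473·39.2 + 3861·24.4 = 347706.4.
n_{County 2} = 738·3861·24.4 / 347706.4 = 200.0.

200.0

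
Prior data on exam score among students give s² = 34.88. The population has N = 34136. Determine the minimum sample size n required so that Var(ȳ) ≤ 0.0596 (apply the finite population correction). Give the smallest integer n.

Without fpc, n₀ = s²/D = 34.88/0.0596 = 585.2349.
With fpc, (1 − n/N)·s²/n ≤ D requires n ≥ n₀/(1 + n₀/N) = 585.2349/(1 + 585.2349/34136) = 575.3706.
Rounding up, n = 576.

576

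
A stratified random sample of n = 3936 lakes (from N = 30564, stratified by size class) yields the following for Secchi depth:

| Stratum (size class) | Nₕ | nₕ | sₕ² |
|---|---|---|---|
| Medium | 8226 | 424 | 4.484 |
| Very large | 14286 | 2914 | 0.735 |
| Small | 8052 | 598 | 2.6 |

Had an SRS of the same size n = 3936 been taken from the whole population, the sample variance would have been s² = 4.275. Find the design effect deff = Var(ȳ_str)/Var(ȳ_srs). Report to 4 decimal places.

1.1094

Var(ȳ_str) = Σ Wₕ²(1−fₕ)sₕ²/nₕ with Wₕ = Nₕ/30564:
  Medium: (8226/30564)²·(1−424/8226)·4.484/424 = 7.2656424 × 10^-4
  Very large: (14286/30564)²·(1−2914/14286)·0.735/2914 = 4.3865684 × 10^-5
  Small: (8052/30564)²·(1−598/8052)·2.6/598 = 2.7934759 × 10^-4
  → Var(ȳ_str) = 0.0010497775.
Var(ȳ_srs) = (1 − 3936/30564)·4.275/3936 = 9.4625761 × 10^-4.
deff = 0.0010497775 / (9.4625761 × 10^-4) = 1.1094.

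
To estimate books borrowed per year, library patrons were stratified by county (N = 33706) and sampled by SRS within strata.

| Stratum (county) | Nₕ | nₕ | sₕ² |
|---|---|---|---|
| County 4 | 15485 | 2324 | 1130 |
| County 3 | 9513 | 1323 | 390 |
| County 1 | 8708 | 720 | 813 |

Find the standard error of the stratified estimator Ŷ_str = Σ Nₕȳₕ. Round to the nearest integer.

Var(Ŷ_str) = Σₕ Nₕ²(1 − fₕ)sₕ²/nₕ.
County 4: 15485²·(1 − 2324/15485)·1130/2324 = 9.9092873 × 10^7.
County 3: 9513²·(1 − 1323/9513)·390/1323 = 2.29671 × 10^7.
County 1: 8708²·(1 − 720/8708)·813/720 = 7.8544273 × 10^7.
Sum = 2.0060425 × 10^8.
SE = √(2.0060425 × 10^8) = 14163.

14163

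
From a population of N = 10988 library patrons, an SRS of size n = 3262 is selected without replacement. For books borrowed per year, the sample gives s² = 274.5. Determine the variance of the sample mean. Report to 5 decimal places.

Under SRS without replacement, Var(ȳ) = (1 − f)·s²/n with f = n/N = 3262/10988 = 0.29686931.
Var(ȳ) = (1 − 0.29686931)·274.5/3262 = 0.70313069·0.084150828 = 0.059169029.

0.05917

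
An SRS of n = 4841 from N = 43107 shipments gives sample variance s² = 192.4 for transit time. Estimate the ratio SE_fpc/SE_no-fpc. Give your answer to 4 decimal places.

0.9422

f = n/N = 4841/43107 = 0.11230195.
SE_no-fpc = √(s²/n) = 0.19935861; SE_fpc = √((1−f)s²/n) = 0.18783115.
Ratio = √(1−f) = 0.94217729.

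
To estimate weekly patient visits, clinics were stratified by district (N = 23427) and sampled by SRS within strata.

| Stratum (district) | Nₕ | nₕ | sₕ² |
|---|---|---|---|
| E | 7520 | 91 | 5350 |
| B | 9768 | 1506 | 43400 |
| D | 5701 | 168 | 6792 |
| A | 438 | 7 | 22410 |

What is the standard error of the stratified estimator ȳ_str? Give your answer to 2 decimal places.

3.69

Var(ȳ_str) = Σₕ Wₕ²(1 − fₕ)sₕ²/nₕ with Wₕ = Nₕ/N, N = 23427.
E: Wₕ = 0.32099714; term = 0.32099714²·(1 − 0.01210106)·5350/91 = 5.9844912.
B: Wₕ = 0.41695480; term = 0.41695480²·(1 − 0.15417690)·43400/1506 = 4.2376223.
D: Wₕ = 0.24335169; term = 0.24335169²·(1 − 0.02946851)·6792/168 = 2.3236288.
A: Wₕ = 0.01869638; term = 0.01869638²·(1 − 0.01598174)·22410/7 = 1.1011889.
Sum = 13.646931.
SE = √(13.646931) = 3.69.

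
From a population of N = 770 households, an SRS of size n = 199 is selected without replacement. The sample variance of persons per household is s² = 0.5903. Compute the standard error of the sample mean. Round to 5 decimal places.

Under SRS without replacement, Var(ȳ) = (1 − f)·s²/n with f = n/N = 199/770 = 0.25844156.
Var(ȳ) = (1 − 0.25844156)·0.5903/199 = 0.74155844·0.0029663317 = 0.0021997083.
SE(ȳ) = √(0.0021997083) = 0.04690.

0.04690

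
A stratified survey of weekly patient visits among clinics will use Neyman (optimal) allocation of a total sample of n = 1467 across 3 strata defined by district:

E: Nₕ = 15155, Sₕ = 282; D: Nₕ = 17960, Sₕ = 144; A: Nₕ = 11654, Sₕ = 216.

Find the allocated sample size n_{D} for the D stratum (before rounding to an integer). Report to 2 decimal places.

404.60

Neyman allocation: nₕ = n·NₕSₕ / Σⱼ NⱼSⱼ.
Σ NⱼSⱼ = 15155·282 + 17960·144 + 11654·216 = 9.377214 × 10^6.
n_{D} = 1467·17960·144 / (9.377214 × 10^6) = 404.60.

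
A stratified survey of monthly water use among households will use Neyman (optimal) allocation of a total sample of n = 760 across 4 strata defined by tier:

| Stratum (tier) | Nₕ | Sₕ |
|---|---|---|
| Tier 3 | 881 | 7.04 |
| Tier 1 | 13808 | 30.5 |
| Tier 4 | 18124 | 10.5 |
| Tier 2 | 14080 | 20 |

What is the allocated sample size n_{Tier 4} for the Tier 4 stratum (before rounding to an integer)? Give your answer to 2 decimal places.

Neyman allocation: nₕ = n·NₕSₕ / Σⱼ NⱼSⱼ.
Σ NⱼSⱼ = 881·7.04 + 13808·30.5 + 18124·10.5 + 14080·20 = 899248.24.
n_{Tier 4} = 760·18124·10.5 / 899248.24 = 160.83.

160.83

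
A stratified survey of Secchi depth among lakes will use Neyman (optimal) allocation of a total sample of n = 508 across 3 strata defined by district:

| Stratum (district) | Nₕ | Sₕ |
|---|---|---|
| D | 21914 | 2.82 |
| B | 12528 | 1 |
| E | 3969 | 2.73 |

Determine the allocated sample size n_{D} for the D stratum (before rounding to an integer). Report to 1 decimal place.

368.6

Neyman allocation: nₕ = n·NₕSₕ / Σⱼ NⱼSⱼ.
Σ NⱼSⱼ = 21914·2.82 + 12528·1 + 3969·2.73 = 85160.85.
n_{D} = 508·21914·2.82 / 85160.85 = 368.6.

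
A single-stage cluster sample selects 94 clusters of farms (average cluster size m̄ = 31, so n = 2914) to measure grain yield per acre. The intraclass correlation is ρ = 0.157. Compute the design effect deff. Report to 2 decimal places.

5.71

deff = 1 + (31 − 1)·0.157 = 1 + 4.71 = 5.71.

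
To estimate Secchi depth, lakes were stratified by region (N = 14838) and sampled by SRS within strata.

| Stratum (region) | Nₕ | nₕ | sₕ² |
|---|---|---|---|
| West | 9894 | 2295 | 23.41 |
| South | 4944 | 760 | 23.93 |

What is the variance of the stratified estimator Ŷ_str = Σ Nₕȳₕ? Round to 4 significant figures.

Var(Ŷ_str) = Σₕ Nₕ²(1 − fₕ)sₕ²/nₕ.
West: 9894²·(1 − 2295/9894)·23.41/2295 = 766914.72.
South: 4944²·(1 − 760/4944)·23.93/760 = 651327.24.
Sum = 1.418242 × 10^6.

1.418 × 10^6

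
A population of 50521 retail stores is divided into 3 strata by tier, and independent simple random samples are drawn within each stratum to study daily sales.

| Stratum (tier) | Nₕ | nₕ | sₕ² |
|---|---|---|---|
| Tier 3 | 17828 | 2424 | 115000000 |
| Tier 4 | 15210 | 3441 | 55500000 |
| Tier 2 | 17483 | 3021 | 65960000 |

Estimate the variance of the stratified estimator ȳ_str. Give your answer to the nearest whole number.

Var(ȳ_str) = Σₕ Wₕ²(1 − fₕ)sₕ²/nₕ with Wₕ = Nₕ/N, N = 50521.
Tier 3: Wₕ = 0.35288296; term = 0.35288296²·(1 − 0.13596590)·115000000/2424 = 5104.5503.
Tier 4: Wₕ = 0.30106292; term = 0.30106292²·(1 − 0.22623274)·55500000/3441 = 1131.1839.
Tier 2: Wₕ = 0.34605412; term = 0.34605412²·(1 − 0.17279643)·65960000/3021 = 2162.8697.
Sum = 8398.6039.

8399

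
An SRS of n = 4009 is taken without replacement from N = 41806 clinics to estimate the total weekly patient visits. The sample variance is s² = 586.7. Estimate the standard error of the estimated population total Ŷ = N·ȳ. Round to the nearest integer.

Var(Ŷ) = N²·Var(ȳ) = N²·(1 − n/N)·s²/n.
f = 4009/41806 = 0.09589533; Var(ȳ) = 0.90410467·586.7/4009 = 0.13231185.
Var(Ŷ) = 41806² · 0.13231185 = 2.3124693 × 10^8.
SE(Ŷ) = √(2.3124693 × 10^8) = 15207.

15207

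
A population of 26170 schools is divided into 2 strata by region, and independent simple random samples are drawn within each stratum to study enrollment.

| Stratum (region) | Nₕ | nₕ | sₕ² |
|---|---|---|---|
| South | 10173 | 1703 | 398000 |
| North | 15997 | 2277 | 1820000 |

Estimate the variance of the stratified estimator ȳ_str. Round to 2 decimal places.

285.55

Var(ȳ_str) = Σₕ Wₕ²(1 − fₕ)sₕ²/nₕ with Wₕ = Nₕ/N, N = 26170.
South: Wₕ = 0.38872755; term = 0.38872755²·(1 − 0.16740391)·398000/1703 = 29.403121.
North: Wₕ = 0.61127245; term = 0.61127245²·(1 − 0.14233919)·1820000/2277 = 256.14953.
Sum = 285.55265.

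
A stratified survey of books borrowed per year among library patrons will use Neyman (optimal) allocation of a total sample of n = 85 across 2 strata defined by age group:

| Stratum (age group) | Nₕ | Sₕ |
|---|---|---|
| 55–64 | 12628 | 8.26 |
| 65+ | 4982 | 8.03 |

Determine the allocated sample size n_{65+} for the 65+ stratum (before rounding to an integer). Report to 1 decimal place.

23.6

Neyman allocation: nₕ = n·NₕSₕ / Σⱼ NⱼSⱼ.
Σ NⱼSⱼ = 12628·8.26 + 4982·8.03 = 144312.74.
n_{65+} = 85·4982·8.03 / 144312.74 = 23.6.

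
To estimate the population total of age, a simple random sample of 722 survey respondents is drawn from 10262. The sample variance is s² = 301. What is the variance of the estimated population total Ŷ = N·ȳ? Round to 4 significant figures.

Var(Ŷ) = N²·Var(ȳ) = N²·(1 − n/N)·s²/n.
f = 722/10262 = 0.07035666; Var(ȳ) = 0.92964334·301/722 = 0.38756599.
Var(Ŷ) = 10262² · 0.38756599 = 4.0814049 × 10^7.

4.081 × 10^7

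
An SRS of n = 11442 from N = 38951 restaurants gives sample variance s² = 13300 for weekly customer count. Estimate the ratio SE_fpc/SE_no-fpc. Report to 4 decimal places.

0.8404

f = n/N = 11442/38951 = 0.29375369.
SE_no-fpc = √(s²/n) = 1.0781392; SE_fpc = √((1−f)s²/n) = 0.90605163.
Ratio = √(1−f) = 0.84038462.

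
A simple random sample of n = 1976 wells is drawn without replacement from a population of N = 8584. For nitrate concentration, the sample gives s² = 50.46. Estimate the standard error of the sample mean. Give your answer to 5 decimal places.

Under SRS without replacement, Var(ȳ) = (1 − f)·s²/n with f = n/N = 1976/8584 = 0.23019571.
Var(ȳ) = (1 − 0.23019571)·50.46/1976 = 0.76980429·0.025536437 = 0.019658059.
SE(ȳ) = √(0.019658059) = 0.14021.

0.14021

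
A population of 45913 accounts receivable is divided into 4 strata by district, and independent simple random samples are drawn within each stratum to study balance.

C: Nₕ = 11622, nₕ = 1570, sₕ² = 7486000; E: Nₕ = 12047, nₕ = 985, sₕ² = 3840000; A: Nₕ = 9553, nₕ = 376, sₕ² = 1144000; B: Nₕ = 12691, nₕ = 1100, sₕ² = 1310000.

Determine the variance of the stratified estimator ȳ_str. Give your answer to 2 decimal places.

720.34

Var(ȳ_str) = Σₕ Wₕ²(1 − fₕ)sₕ²/nₕ with Wₕ = Nₕ/N, N = 45913.
C: Wₕ = 0.25313092; term = 0.25313092²·(1 − 0.13508863)·7486000/1570 = 264.24829.
E: Wₕ = 0.26238756; term = 0.26238756²·(1 − 0.08176309)·3840000/985 = 246.4542.
A: Wₕ = 0.20806743; term = 0.20806743²·(1 − 0.03935936)·1144000/376 = 126.53403.
B: Wₕ = 0.27641409; term = 0.27641409²·(1 − 0.08667560)·1310000/1100 = 83.1044.
Sum = 720.34092.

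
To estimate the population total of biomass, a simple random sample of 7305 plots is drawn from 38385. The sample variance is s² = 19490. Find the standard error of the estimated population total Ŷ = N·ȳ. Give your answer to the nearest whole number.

Var(Ŷ) = N²·Var(ȳ) = N²·(1 − n/N)·s²/n.
f = 7305/38385 = 0.19030871; Var(ȳ) = 0.80969129·19490/7305 = 2.1602852.
Var(Ŷ) = 38385² · 2.1602852 = 3.182982 × 10^9.
SE(Ŷ) = √(3.182982 × 10^9) = 56418.

56418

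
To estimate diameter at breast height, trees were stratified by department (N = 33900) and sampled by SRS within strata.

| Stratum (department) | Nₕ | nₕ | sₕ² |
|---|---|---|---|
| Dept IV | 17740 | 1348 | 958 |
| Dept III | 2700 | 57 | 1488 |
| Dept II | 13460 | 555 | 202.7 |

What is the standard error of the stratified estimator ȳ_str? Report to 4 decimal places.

Var(ȳ_str) = Σₕ Wₕ²(1 − fₕ)sₕ²/nₕ with Wₕ = Nₕ/N, N = 33900.
Dept IV: Wₕ = 0.52330383; term = 0.52330383²·(1 − 0.07598647)·958/1348 = 0.17982985.
Dept III: Wₕ = 0.07964602; term = 0.07964602²·(1 − 0.02111111)·1488/57 = 0.16210246.
Dept II: Wₕ = 0.39705015; term = 0.39705015²·(1 − 0.04123328)·202.7/555 = 0.055203223.
Sum = 0.39713553.
SE = √(0.39713553) = 0.6302.

0.6302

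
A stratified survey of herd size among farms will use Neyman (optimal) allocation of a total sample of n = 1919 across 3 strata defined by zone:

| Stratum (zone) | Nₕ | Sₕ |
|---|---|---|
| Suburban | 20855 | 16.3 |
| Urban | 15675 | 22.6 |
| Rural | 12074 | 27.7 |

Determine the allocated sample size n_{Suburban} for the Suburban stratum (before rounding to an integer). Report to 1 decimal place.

Neyman allocation: nₕ = n·NₕSₕ / Σⱼ NⱼSⱼ.
Σ NⱼSⱼ = 20855·16.3 + 15675·22.6 + 12074·27.7 = 1.0286413 × 10^6.
n_{Suburban} = 1919·20855·16.3 / (1.0286413 × 10^6) = 634.2.

634.2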